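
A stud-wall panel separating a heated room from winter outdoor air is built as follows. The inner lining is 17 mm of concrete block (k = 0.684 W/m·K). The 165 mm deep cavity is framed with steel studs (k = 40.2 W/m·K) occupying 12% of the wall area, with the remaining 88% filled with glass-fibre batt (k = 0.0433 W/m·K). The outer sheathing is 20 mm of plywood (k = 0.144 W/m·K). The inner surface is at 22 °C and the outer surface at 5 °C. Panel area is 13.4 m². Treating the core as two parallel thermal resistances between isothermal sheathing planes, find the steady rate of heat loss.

Sheathing layers in series; stud and cavity paths in parallel between them.
R_inner = 0.017/(0.684×13.4) = 0.001855 K/W
R_stud  = 0.165/(40.2×0.12×13.4) = 0.002553 K/W
R_cav   = 0.165/(0.0433×0.88×13.4) = 0.3232 K/W
1/R_core = 1/R_stud + 1/R_cav → R_core = 0.002533 K/W
R_outer = 0.02/(0.144×13.4) = 0.01036 K/W
R_total = 0.01475 K/W
Q = ΔT/R_total = 17/0.01475

Q ≈ 1150 W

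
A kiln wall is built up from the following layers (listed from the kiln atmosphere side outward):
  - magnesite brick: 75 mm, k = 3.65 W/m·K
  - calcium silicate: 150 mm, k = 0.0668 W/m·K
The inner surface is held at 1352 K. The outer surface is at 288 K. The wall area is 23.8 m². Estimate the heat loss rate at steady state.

Model the wall as resistances in series:
R_magnesite brick = L/(kA) = 0.075/(3.65×23.8) = 8.634×10^-4 K/W
R_calcium silicate = L/(kA) = 0.15/(0.0668×23.8) = 0.09435 K/W
R_total = 0.09521 K/W
Q = ΔT / R_total = 1064 / 0.09521

Q ≈ 11200 W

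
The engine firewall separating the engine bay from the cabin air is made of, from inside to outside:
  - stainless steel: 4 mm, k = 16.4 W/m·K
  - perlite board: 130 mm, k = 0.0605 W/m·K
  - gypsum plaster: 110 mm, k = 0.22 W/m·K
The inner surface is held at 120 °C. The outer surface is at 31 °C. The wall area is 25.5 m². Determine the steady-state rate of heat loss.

Treating each layer as a thermal resistance in series:
R_stainless steel = L/(kA) = 0.004/(16.4×25.5) = 9.565×10^-6 K/W
R_perlite board = L/(kA) = 0.13/(0.0605×25.5) = 0.08427 K/W
R_gypsum plaster = L/(kA) = 0.11/(0.22×25.5) = 0.01961 K/W
R_total = 0.1039 K/W
Q = ΔT / R_total = 89 / 0.1039

Q ≈ 857 W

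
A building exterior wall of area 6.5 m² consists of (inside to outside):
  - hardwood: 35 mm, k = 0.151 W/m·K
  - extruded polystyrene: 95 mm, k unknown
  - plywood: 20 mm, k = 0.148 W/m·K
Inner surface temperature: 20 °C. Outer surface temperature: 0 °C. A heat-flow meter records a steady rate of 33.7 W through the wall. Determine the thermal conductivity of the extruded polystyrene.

Model the wall as resistances in series:
R_hardwood = L/(kA) = 0.035/(0.151×6.5) = 0.03566 K/W
R_plywood = L/(kA) = 0.02/(0.148×6.5) = 0.02079 K/W
Sum of known resistances R_other = 0.05645 K/W
Total R = ΔT/Q = 20/33.7 = 0.5935 K/W
R_extruded polystyrene = R_total − R_other = 0.537 K/W
k = L/(R·A) = 0.095/(0.537×6.5)

k ≈ 0.0272 W/(m·K)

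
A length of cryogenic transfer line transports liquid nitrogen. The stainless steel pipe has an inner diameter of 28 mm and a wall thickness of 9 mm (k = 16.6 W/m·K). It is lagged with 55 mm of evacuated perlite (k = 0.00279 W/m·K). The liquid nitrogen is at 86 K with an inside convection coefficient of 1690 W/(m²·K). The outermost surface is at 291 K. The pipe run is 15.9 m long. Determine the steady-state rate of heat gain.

Q ≈ 46.8 W

Per-layer cylindrical resistances, series-summed:
R_inner film = 1/(h_i·2πr₁L) = 1/(1690×2π×0.014×15.9) = 4.231×10^-4 K/W
R_stainless steel pipe wall = ln(23/14)/(2π×16.6×15.9) = 2.993×10^-4 K/W
R_evacuated perlite = ln(78/23)/(2π×0.00279×15.9) = 4.381 K/W
R_total = 4.382 K/W
Q = ΔT/R_total = 205/4.382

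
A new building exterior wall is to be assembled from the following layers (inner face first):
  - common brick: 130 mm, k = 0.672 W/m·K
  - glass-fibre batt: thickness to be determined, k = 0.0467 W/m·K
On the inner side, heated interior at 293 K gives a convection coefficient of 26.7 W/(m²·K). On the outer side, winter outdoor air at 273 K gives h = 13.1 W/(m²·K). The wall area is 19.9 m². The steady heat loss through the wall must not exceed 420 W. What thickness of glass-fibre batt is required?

L ≈ 29.9 mm

Thermal resistances in series:
R_inner film = 1/(h_i·A) = 1/(26.7×19.9) = 0.001882 K/W
R_common brick = L/(kA) = 0.13/(0.672×19.9) = 0.009721 K/W
R_outer film = 1/(h_o·A) = 1/(13.1×19.9) = 0.003836 K/W
Sum of the known resistances R_other = 0.01544 K/W
Required total resistance R_tot = ΔT/Q_allow = 20/420 = 0.04762 K/W
R_glass-fibre batt = R_tot − R_other = 0.03218 K/W
L = R·k·A = 0.03218×0.0467×19.9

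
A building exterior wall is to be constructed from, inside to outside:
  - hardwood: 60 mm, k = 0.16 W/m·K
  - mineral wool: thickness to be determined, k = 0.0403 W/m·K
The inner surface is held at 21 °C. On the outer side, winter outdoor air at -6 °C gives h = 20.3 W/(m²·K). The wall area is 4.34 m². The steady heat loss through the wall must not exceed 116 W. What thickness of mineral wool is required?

L ≈ 23.6 mm

Treating each layer as a thermal resistance in series:
R_hardwood = L/(kA) = 0.06/(0.16×4.34) = 0.08641 K/W
R_outer film = 1/(h_o·A) = 1/(20.3×4.34) = 0.01135 K/W
Sum of the known resistances R_other = 0.09776 K/W
Required total resistance R_tot = ΔT/Q_allow = 27/116 = 0.2328 K/W
R_mineral wool = R_tot − R_other = 0.135 K/W
L = R·k·A = 0.135×0.0403×4.34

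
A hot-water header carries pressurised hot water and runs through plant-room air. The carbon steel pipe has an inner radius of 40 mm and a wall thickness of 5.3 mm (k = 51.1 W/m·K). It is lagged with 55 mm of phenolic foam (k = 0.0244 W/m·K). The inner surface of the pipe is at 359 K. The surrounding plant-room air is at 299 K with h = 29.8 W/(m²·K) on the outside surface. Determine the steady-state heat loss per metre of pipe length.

q′ ≈ 11.5 W/m

Radial resistances (cylindrical: R_cond = ln(r_o/r_i)/(2πkL), R_conv = 1/(h·2πrL)):
R_carbon steel pipe wall = ln(45.3/40)/(2π×51.1×1) = 3.875×10^-4 K/W
R_phenolic foam = ln(100.3/45.3)/(2π×0.0244×1) = 5.185 K/W
R_outer film = 1/(h_o·2πr_oL) = 1/(29.8×2π×0.1003×1) = 0.05325 K/W
R_total = 5.238 K/W
Q = ΔT/R_total = 60/5.238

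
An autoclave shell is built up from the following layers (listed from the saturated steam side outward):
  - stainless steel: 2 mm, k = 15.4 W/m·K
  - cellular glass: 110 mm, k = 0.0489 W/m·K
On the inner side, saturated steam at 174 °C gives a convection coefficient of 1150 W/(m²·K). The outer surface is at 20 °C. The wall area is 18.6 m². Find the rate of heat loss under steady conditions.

Q ≈ 1270 W

Model the wall as resistances in series:
R_inner film = 1/(h_i·A) = 1/(1150×18.6) = 4.675×10^-5 K/W
R_stainless steel = L/(kA) = 0.002/(15.4×18.6) = 6.982×10^-6 K/W
R_cellular glass = L/(kA) = 0.11/(0.0489×18.6) = 0.1209 K/W
R_total = 0.121 K/W
Q = ΔT / R_total = 154 / 0.121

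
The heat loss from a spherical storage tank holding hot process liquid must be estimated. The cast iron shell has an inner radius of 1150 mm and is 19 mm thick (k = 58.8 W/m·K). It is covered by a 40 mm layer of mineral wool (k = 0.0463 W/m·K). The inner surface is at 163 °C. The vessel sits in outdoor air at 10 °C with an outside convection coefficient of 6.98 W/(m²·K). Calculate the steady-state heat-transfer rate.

Spherical conduction: R = (1/r_in − 1/r_out)/(4πk) per layer; series-sum.
R_cast iron shell = (1/1.15 − 1/1.169)/(4π×58.8) = 1.913×10^-5 K/W
R_mineral wool = (1/1.169 − 1/1.209)/(4π×0.0463) = 0.04864 K/W
R_outer film = 1/(h·4πr_o²) = 1/(6.98×4π×1.209²) = 0.0078 K/W
R_total = 0.05646 K/W
Q = ΔT/R_total = 153/0.05646

Q ≈ 2710 W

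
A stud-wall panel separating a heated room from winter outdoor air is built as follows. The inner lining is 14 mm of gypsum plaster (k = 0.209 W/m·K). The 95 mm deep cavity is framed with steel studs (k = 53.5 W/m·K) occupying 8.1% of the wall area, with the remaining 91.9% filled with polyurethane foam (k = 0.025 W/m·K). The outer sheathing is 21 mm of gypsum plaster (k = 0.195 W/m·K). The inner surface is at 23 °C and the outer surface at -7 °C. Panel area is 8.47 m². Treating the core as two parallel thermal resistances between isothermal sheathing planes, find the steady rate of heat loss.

Q ≈ 1290 W

Sheathing layers in series; stud and cavity paths in parallel between them.
R_inner = 0.014/(0.209×8.47) = 0.007909 K/W
R_stud  = 0.095/(53.5×0.081×8.47) = 0.002588 K/W
R_cav   = 0.095/(0.025×0.919×8.47) = 0.4882 K/W
1/R_core = 1/R_stud + 1/R_cav → R_core = 0.002575 K/W
R_outer = 0.021/(0.195×8.47) = 0.01271 K/W
R_total = 0.0232 K/W
Q = ΔT/R_total = 30/0.0232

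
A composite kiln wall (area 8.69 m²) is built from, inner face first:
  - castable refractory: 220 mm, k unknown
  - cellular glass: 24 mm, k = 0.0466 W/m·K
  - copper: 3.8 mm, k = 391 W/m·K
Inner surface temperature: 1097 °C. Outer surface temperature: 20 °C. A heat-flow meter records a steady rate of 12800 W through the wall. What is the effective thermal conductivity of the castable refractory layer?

k ≈ 1.02 W/(m·K)

Thermal resistances in series:
R_cellular glass = L/(kA) = 0.024/(0.0466×8.69) = 0.05927 K/W
R_copper = L/(kA) = 0.0038/(391×8.69) = 1.118×10^-6 K/W
Sum of known resistances R_other = 0.05927 K/W
Total R = ΔT/Q = 1077/12800 = 0.08414 K/W
R_castable refractory = R_total − R_other = 0.02487 K/W
k = L/(R·A) = 0.22/(0.02487×8.69)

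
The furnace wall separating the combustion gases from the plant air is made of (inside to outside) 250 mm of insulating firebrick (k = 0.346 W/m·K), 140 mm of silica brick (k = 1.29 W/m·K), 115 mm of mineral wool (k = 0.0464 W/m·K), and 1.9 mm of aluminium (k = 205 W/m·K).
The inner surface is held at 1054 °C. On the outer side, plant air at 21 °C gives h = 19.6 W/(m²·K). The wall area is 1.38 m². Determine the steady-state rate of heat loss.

Q ≈ 424 W

Series thermal resistances:
R_insulating firebrick = L/(kA) = 0.25/(0.346×1.38) = 0.5236 K/W
R_silica brick = L/(kA) = 0.14/(1.29×1.38) = 0.07864 K/W
R_mineral wool = L/(kA) = 0.115/(0.0464×1.38) = 1.796 K/W
R_aluminium = L/(kA) = 0.0019/(205×1.38) = 6.716×10^-6 K/W
R_outer film = 1/(h_o·A) = 1/(19.6×1.38) = 0.03697 K/W
R_total = 2.435 K/W
Q = ΔT / R_total = 1033 / 2.435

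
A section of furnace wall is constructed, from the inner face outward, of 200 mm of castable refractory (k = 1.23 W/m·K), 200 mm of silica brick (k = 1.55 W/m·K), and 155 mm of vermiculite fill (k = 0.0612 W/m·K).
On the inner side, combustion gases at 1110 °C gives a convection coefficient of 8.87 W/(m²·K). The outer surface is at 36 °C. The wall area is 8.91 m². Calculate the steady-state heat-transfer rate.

Series thermal resistances:
R_inner film = 1/(h_i·A) = 1/(8.87×8.91) = 0.01265 K/W
R_castable refractory = L/(kA) = 0.2/(1.23×8.91) = 0.01825 K/W
R_silica brick = L/(kA) = 0.2/(1.55×8.91) = 0.01448 K/W
R_vermiculite fill = L/(kA) = 0.155/(0.0612×8.91) = 0.2843 K/W
R_total = 0.3296 K/W
Q = ΔT / R_total = 1074 / 0.3296

Q ≈ 3260 W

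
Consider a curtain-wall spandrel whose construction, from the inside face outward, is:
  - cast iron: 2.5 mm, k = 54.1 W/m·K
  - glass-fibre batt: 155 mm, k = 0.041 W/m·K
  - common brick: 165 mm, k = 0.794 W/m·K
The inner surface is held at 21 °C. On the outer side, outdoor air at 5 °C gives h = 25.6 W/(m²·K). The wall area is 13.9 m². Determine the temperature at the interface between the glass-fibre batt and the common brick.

Thermal resistances in series:
R_cast iron = L/(kA) = 0.0025/(54.1×13.9) = 3.325×10^-6 K/W
R_glass-fibre batt = L/(kA) = 0.155/(0.041×13.9) = 0.272 K/W
R_common brick = L/(kA) = 0.165/(0.794×13.9) = 0.01495 K/W
R_outer film = 1/(h_o·A) = 1/(25.6×13.9) = 0.00281 K/W
R_total = 0.2897 K/W;  Q = ΔT/R_total = 16/0.2897 = 55.22 W
T_interface = T_inner − Q·ΣR(inner→interface) = 21 − 55.2×0.272

T ≈ 5.98 °C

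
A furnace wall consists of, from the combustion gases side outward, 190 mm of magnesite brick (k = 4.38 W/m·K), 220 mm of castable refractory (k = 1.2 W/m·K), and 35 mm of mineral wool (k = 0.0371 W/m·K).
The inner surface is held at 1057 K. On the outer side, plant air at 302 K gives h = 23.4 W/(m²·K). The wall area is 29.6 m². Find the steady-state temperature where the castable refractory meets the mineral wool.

Treating each layer as a thermal resistance in series:
R_magnesite brick = L/(kA) = 0.19/(4.38×29.6) = 0.001466 K/W
R_castable refractory = L/(kA) = 0.22/(1.2×29.6) = 0.006194 K/W
R_mineral wool = L/(kA) = 0.035/(0.0371×29.6) = 0.03187 K/W
R_outer film = 1/(h_o·A) = 1/(23.4×29.6) = 0.001444 K/W
R_total = 0.04097 K/W;  Q = ΔT/R_total = 755/0.04097 = 18430 W
T_interface = T_inner − Q·ΣR(inner→interface) = 1057 − 18400×0.007659

T ≈ 916 K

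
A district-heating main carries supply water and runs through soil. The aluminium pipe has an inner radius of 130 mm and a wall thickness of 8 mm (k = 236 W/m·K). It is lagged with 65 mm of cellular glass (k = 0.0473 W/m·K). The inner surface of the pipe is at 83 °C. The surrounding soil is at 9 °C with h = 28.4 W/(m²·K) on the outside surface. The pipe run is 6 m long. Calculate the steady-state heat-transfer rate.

Q ≈ 335 W

Cylindrical conduction, so R = ln(r₂/r₁)/(2πkL) per layer, in series:
R_aluminium pipe wall = ln(138/130)/(2π×236×6) = 6.712×10^-6 K/W
R_cellular glass = ln(203/138)/(2π×0.0473×6) = 0.2164 K/W
R_outer film = 1/(h_o·2πr_oL) = 1/(28.4×2π×0.203×6) = 0.004601 K/W
R_total = 0.221 K/W
Q = ΔT/R_total = 74/0.221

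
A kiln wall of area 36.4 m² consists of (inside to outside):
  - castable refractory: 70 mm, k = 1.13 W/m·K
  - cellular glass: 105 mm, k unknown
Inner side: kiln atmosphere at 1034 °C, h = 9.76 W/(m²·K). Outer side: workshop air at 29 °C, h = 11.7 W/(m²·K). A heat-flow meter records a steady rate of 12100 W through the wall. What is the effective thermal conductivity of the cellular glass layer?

Thermal resistances in series:
R_inner film = 1/(h_i·A) = 1/(9.76×36.4) = 0.002815 K/W
R_castable refractory = L/(kA) = 0.07/(1.13×36.4) = 0.001702 K/W
R_outer film = 1/(h_o·A) = 1/(11.7×36.4) = 0.002348 K/W
Sum of known resistances R_other = 0.006865 K/W
Total R = ΔT/Q = 1005/12100 = 0.08306 K/W
R_cellular glass = R_total − R_other = 0.07619 K/W
k = L/(R·A) = 0.105/(0.07619×36.4)

k ≈ 0.0379 W/(m·K)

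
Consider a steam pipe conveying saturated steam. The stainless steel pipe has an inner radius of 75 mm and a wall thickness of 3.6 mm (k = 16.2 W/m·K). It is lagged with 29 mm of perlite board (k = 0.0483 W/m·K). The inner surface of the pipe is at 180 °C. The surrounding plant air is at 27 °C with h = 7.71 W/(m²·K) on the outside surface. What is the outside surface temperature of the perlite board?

T ≈ 50.9 °C

Cylindrical conduction, so R = ln(r₂/r₁)/(2πkL) per layer, in series:
R_stainless steel pipe wall = ln(78.6/75)/(2π×16.2×1) = 4.606×10^-4 K/W
R_perlite board = ln(107.6/78.6)/(2π×0.0483×1) = 1.035 K/W
R_outer film = 1/(h_o·2πr_oL) = 1/(7.71×2π×0.1076×1) = 0.1918 K/W
R_total = 1.227 K/W
Q = ΔT/R_total = 153/1.227
Q = 125 W/m
T_interface = T_inner − Q·ΣR(inner→interface) = 180 − 125×1.035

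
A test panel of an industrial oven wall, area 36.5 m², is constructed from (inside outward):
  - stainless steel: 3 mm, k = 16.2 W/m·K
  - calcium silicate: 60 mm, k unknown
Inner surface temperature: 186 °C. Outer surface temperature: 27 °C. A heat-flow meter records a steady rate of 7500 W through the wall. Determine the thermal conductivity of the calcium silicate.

Treating each layer as a thermal resistance in series:
R_stainless steel = L/(kA) = 0.003/(16.2×36.5) = 5.074×10^-6 K/W
Sum of known resistances R_other = 5.074×10^-6 K/W
Total R = ΔT/Q = 159/7500 = 0.0212 K/W
R_calcium silicate = R_total − R_other = 0.02119 K/W
k = L/(R·A) = 0.06/(0.02119×36.5)

k ≈ 0.0776 W/(m·K)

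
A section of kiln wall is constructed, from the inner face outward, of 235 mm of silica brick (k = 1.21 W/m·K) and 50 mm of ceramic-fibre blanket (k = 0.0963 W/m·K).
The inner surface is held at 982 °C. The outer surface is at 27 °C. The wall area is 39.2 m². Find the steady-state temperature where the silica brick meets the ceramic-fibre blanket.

T ≈ 722 °C

Treating each layer as a thermal resistance in series:
R_silica brick = L/(kA) = 0.235/(1.21×39.2) = 0.004954 K/W
R_ceramic-fibre blanket = L/(kA) = 0.05/(0.0963×39.2) = 0.01325 K/W
R_total = 0.0182 K/W;  Q = ΔT/R_total = 955/0.0182 = 52470 W
T_interface = T_inner − Q·ΣR(inner→interface) = 982 − 52500×0.004954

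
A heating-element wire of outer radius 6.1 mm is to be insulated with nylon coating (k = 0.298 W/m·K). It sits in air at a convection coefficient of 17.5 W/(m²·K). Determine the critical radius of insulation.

r_cr ≈ 17 mm

For a cylinder r_cr = k/h = 0.298/17.5
r_cr = 17 mm; since the bare radius (6.1 mm) is below r_cr, adding a thin layer of insulation will *increase* heat loss.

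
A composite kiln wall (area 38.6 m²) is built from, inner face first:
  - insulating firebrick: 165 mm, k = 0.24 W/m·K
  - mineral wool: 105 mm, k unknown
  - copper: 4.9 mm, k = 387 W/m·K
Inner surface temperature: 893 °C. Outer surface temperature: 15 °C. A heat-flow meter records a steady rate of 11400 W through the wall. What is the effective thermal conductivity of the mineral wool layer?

k ≈ 0.0459 W/(m·K)

Model the wall as resistances in series:
R_insulating firebrick = L/(kA) = 0.165/(0.24×38.6) = 0.01781 K/W
R_copper = L/(kA) = 0.0049/(387×38.6) = 3.28×10^-7 K/W
Sum of known resistances R_other = 0.01781 K/W
Total R = ΔT/Q = 878/11400 = 0.07702 K/W
R_mineral wool = R_total − R_other = 0.05921 K/W
k = L/(R·A) = 0.105/(0.05921×38.6)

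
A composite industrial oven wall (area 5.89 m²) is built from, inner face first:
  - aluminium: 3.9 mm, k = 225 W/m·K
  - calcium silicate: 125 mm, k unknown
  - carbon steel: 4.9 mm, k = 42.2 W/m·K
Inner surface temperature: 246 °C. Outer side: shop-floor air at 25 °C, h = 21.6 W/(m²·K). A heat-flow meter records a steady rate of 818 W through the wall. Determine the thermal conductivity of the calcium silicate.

k ≈ 0.0809 W/(m·K)

Model the wall as resistances in series:
R_aluminium = L/(kA) = 0.0039/(225×5.89) = 2.943×10^-6 K/W
R_carbon steel = L/(kA) = 0.0049/(42.2×5.89) = 1.971×10^-5 K/W
R_outer film = 1/(h_o·A) = 1/(21.6×5.89) = 0.00786 K/W
Sum of known resistances R_other = 0.007883 K/W
Total R = ΔT/Q = 221/818 = 0.2702 K/W
R_calcium silicate = R_total − R_other = 0.2623 K/W
k = L/(R·A) = 0.125/(0.2623×5.89)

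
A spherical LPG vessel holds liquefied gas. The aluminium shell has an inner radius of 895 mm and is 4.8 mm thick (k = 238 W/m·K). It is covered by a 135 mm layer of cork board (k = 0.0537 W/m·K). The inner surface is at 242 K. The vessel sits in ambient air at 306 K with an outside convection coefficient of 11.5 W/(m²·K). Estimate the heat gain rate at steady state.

Q ≈ 289 W

Each spherical layer contributes R = (1/r_i − 1/r_o)/(4πk):
R_aluminium shell = (1/0.895 − 1/0.8998)/(4π×238) = 1.993×10^-6 K/W
R_cork board = (1/0.8998 − 1/1.0348)/(4π×0.0537) = 0.2149 K/W
R_outer film = 1/(h·4πr_o²) = 1/(11.5×4π×1.0348²) = 0.006462 K/W
R_total = 0.2213 K/W
Q = ΔT/R_total = 64/0.2213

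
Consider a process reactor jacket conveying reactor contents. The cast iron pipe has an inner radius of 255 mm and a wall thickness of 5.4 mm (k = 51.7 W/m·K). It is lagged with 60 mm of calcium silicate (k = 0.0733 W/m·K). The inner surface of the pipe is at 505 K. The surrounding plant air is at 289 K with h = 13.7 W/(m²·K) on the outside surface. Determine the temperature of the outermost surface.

T ≈ 305 K

Per-layer cylindrical resistances, series-summed:
R_cast iron pipe wall = ln(260.4/255)/(2π×51.7×1) = 6.451×10^-5 K/W
R_calcium silicate = ln(320.4/260.4)/(2π×0.0733×1) = 0.4502 K/W
R_outer film = 1/(h_o·2πr_oL) = 1/(13.7×2π×0.3204×1) = 0.03626 K/W
R_total = 0.4865 K/W
Q = ΔT/R_total = 216/0.4865
Q = 444 W/m
T_interface = T_inner − Q·ΣR(inner→interface) = 505 − 444×0.4503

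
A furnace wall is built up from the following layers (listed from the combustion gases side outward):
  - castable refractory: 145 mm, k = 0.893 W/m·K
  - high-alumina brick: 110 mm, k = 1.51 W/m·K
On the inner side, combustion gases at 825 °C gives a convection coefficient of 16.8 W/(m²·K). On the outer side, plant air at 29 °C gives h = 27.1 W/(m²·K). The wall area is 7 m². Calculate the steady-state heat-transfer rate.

Q ≈ 16800 W

Thermal resistances in series:
R_inner film = 1/(h_i·A) = 1/(16.8×7) = 0.008503 K/W
R_castable refractory = L/(kA) = 0.145/(0.893×7) = 0.0232 K/W
R_high-alumina brick = L/(kA) = 0.11/(1.51×7) = 0.01041 K/W
R_outer film = 1/(h_o·A) = 1/(27.1×7) = 0.005271 K/W
R_total = 0.04738 K/W
Q = ΔT / R_total = 796 / 0.04738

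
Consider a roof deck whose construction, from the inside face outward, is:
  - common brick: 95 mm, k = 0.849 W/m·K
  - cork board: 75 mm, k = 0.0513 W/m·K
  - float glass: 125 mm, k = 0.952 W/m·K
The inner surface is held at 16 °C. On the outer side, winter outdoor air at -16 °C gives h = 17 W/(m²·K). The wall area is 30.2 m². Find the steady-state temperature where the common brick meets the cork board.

T ≈ 14 °C

Thermal resistances in series:
R_common brick = L/(kA) = 0.095/(0.849×30.2) = 0.003705 K/W
R_cork board = L/(kA) = 0.075/(0.0513×30.2) = 0.04841 K/W
R_float glass = L/(kA) = 0.125/(0.952×30.2) = 0.004348 K/W
R_outer film = 1/(h_o·A) = 1/(17×30.2) = 0.001948 K/W
R_total = 0.05841 K/W;  Q = ΔT/R_total = 32/0.05841 = 547.8 W
T_interface = T_inner − Q·ΣR(inner→interface) = 16 − 548×0.003705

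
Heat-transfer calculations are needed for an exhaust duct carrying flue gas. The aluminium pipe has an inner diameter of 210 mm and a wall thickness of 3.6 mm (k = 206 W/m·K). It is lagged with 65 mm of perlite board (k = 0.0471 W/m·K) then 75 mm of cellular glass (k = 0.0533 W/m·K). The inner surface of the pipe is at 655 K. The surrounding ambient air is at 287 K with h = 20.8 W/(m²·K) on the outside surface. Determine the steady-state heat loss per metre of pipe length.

Per-layer cylindrical resistances, series-summed:
R_aluminium pipe wall = ln(108.6/105)/(2π×206×1) = 2.605×10^-5 K/W
R_perlite board = ln(173.6/108.6)/(2π×0.0471×1) = 1.585 K/W
R_cellular glass = ln(248.6/173.6)/(2π×0.0533×1) = 1.072 K/W
R_outer film = 1/(h_o·2πr_oL) = 1/(20.8×2π×0.2486×1) = 0.03078 K/W
R_total = 2.688 K/W
Q = ΔT/R_total = 368/2.688

q′ ≈ 137 W/m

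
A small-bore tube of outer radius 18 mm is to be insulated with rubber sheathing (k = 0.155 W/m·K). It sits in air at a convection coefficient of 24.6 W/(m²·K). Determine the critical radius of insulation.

For a cylinder r_cr = k/h = 0.155/24.6
r_cr = 6.3 mm; since the bare radius (18 mm) is above r_cr, any added insulation will reduce heat loss.

r_cr ≈ 6.3 mm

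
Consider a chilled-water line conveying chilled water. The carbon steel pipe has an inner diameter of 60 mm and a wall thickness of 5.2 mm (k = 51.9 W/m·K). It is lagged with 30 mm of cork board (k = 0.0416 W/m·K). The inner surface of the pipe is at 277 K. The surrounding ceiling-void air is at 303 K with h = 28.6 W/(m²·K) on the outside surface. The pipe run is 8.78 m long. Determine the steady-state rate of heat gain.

Q ≈ 93.4 W

Per-layer cylindrical resistances, series-summed:
R_carbon steel pipe wall = ln(35.2/30)/(2π×51.9×8.78) = 5.583×10^-5 K/W
R_cork board = ln(65.2/35.2)/(2π×0.0416×8.78) = 0.2686 K/W
R_outer film = 1/(h_o·2πr_oL) = 1/(28.6×2π×0.0652×8.78) = 0.009721 K/W
R_total = 0.2784 K/W
Q = ΔT/R_total = 26/0.2784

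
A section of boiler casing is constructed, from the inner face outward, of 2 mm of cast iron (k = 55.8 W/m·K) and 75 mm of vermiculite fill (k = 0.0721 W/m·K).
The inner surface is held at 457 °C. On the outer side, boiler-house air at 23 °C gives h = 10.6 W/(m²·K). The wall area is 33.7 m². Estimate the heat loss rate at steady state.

Model the wall as resistances in series:
R_cast iron = L/(kA) = 0.002/(55.8×33.7) = 1.064×10^-6 K/W
R_vermiculite fill = L/(kA) = 0.075/(0.0721×33.7) = 0.03087 K/W
R_outer film = 1/(h_o·A) = 1/(10.6×33.7) = 0.002799 K/W
R_total = 0.03367 K/W
Q = ΔT / R_total = 434 / 0.03367

Q ≈ 12900 W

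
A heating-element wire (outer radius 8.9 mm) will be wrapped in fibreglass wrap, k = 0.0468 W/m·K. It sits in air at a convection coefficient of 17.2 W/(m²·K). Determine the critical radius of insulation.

r_cr ≈ 2.72 mm

For a cylinder r_cr = k/h = 0.0468/17.2
r_cr = 2.72 mm; since the bare radius (8.9 mm) is above r_cr, any added insulation will reduce heat loss.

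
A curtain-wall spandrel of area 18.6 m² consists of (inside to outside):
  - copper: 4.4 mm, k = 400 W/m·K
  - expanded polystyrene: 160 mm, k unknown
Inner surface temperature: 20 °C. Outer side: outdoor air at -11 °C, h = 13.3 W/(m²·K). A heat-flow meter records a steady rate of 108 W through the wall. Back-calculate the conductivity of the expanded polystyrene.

Model the wall as resistances in series:
R_copper = L/(kA) = 0.0044/(400×18.6) = 5.914×10^-7 K/W
R_outer film = 1/(h_o·A) = 1/(13.3×18.6) = 0.004042 K/W
Sum of known resistances R_other = 0.004043 K/W
Total R = ΔT/Q = 31/108 = 0.287 K/W
R_expanded polystyrene = R_total − R_other = 0.283 K/W
k = L/(R·A) = 0.16/(0.283×18.6)

k ≈ 0.0304 W/(m·K)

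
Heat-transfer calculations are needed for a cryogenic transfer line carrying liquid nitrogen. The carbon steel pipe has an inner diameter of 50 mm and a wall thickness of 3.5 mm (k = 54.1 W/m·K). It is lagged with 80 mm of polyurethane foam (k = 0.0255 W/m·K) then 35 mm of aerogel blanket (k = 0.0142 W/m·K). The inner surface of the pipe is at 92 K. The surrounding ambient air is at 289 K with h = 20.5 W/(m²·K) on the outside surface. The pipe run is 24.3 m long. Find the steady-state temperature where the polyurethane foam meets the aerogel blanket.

Radial resistances (cylindrical: R_cond = ln(r_o/r_i)/(2πkL), R_conv = 1/(h·2πrL)):
R_carbon steel pipe wall = ln(28.5/25)/(2π×54.1×24.3) = 1.586×10^-5 K/W
R_polyurethane foam = ln(108.5/28.5)/(2π×0.0255×24.3) = 0.3434 K/W
R_aerogel blanket = ln(143.5/108.5)/(2π×0.0142×24.3) = 0.129 K/W
R_outer film = 1/(h_o·2πr_oL) = 1/(20.5×2π×0.1435×24.3) = 0.002226 K/W
R_total = 0.4746 K/W
Q = ΔT/R_total = 197/0.4746
Q = 415 W
T_interface = T_inner + Q·ΣR(inner→interface) = 92 + 415×0.3434

T ≈ 235 K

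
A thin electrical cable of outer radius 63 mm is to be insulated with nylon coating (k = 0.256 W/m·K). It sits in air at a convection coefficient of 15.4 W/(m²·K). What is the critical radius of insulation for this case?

r_cr ≈ 16.6 mm

For a cylinder r_cr = k/h = 0.256/15.4
r_cr = 16.6 mm; since the bare radius (63 mm) is above r_cr, any added insulation will reduce heat loss.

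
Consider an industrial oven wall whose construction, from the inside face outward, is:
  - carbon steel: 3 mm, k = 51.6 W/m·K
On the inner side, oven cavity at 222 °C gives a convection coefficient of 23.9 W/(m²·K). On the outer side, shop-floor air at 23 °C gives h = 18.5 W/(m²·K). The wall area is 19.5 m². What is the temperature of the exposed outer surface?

T ≈ 135 °C

Using the resistance-network approach (series):
R_inner film = 1/(h_i·A) = 1/(23.9×19.5) = 0.002146 K/W
R_carbon steel = L/(kA) = 0.003/(51.6×19.5) = 2.982×10^-6 K/W
R_outer film = 1/(h_o·A) = 1/(18.5×19.5) = 0.002772 K/W
R_total = 0.004921 K/W;  Q = ΔT/R_total = 199/0.004921 = 40440 W
T_interface = T_inner − Q·ΣR(inner→interface) = 222 − 40400×0.002149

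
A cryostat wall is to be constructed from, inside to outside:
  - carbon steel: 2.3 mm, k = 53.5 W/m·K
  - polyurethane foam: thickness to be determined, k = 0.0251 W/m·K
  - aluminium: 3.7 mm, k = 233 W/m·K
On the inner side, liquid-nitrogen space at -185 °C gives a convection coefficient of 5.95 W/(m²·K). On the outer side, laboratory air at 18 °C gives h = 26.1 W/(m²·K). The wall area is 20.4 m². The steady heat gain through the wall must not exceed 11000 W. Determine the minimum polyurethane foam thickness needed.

L ≈ 4.27 mm

Treating each layer as a thermal resistance in series:
R_inner film = 1/(h_i·A) = 1/(5.95×20.4) = 0.008239 K/W
R_carbon steel = L/(kA) = 0.0023/(53.5×20.4) = 2.107×10^-6 K/W
R_aluminium = L/(kA) = 0.0037/(233×20.4) = 7.784×10^-7 K/W
R_outer film = 1/(h_o·A) = 1/(26.1×20.4) = 0.001878 K/W
Sum of the known resistances R_other = 0.01012 K/W
Required total resistance R_tot = ΔT/Q_allow = 203/11000 = 0.01845 K/W
R_polyurethane foam = R_tot − R_other = 0.008335 K/W
L = R·k·A = 0.008335×0.0251×20.4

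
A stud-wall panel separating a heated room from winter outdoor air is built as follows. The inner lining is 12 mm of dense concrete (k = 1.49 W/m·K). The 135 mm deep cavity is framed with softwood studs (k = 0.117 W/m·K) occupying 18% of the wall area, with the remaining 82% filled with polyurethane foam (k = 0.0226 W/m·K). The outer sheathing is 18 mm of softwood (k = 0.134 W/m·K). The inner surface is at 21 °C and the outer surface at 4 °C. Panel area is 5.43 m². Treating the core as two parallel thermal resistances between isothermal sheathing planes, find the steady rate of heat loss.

Q ≈ 26 W

Sheathing layers in series; stud and cavity paths in parallel between them.
R_inner = 0.012/(1.49×5.43) = 0.001483 K/W
R_stud  = 0.135/(0.117×0.18×5.43) = 1.181 K/W
R_cav   = 0.135/(0.0226×0.82×5.43) = 1.342 K/W
1/R_core = 1/R_stud + 1/R_cav → R_core = 0.628 K/W
R_outer = 0.018/(0.134×5.43) = 0.02474 K/W
R_total = 0.6542 K/W
Q = ΔT/R_total = 17/0.6542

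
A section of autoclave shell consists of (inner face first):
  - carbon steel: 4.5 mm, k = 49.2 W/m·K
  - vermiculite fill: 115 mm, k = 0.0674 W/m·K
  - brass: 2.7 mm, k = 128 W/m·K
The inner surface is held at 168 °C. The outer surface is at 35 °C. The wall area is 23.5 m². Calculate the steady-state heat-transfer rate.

Q ≈ 1830 W

Treating each layer as a thermal resistance in series:
R_carbon steel = L/(kA) = 0.0045/(49.2×23.5) = 3.892×10^-6 K/W
R_vermiculite fill = L/(kA) = 0.115/(0.0674×23.5) = 0.07261 K/W
R_brass = L/(kA) = 0.0027/(128×23.5) = 8.976×10^-7 K/W
R_total = 0.07261 K/W
Q = ΔT / R_total = 133 / 0.07261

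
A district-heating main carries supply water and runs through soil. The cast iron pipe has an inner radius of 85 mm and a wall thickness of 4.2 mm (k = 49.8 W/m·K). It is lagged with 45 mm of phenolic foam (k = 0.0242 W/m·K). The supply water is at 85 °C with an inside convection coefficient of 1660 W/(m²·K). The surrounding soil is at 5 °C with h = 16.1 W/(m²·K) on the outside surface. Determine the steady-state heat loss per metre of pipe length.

Cylindrical conduction, so R = ln(r₂/r₁)/(2πkL) per layer, in series:
R_inner film = 1/(h_i·2πr₁L) = 1/(1660×2π×0.085×1) = 0.001128 K/W
R_cast iron pipe wall = ln(89.2/85)/(2π×49.8×1) = 1.541×10^-4 K/W
R_phenolic foam = ln(134.2/89.2)/(2π×0.0242×1) = 2.686 K/W
R_outer film = 1/(h_o·2πr_oL) = 1/(16.1×2π×0.1342×1) = 0.07366 K/W
R_total = 2.761 K/W
Q = ΔT/R_total = 80/2.761

q′ ≈ 29 W/m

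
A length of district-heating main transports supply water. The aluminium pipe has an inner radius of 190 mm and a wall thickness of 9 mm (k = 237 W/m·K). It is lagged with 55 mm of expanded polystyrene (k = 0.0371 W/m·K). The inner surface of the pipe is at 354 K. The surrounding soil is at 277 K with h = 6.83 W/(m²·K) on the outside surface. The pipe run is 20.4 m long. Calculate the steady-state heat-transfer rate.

Radial resistances (cylindrical: R_cond = ln(r_o/r_i)/(2πkL), R_conv = 1/(h·2πrL)):
R_aluminium pipe wall = ln(199/190)/(2π×237×20.4) = 1.523×10^-6 K/W
R_expanded polystyrene = ln(254/199)/(2π×0.0371×20.4) = 0.05132 K/W
R_outer film = 1/(h_o·2πr_oL) = 1/(6.83×2π×0.254×20.4) = 0.004497 K/W
R_total = 0.05582 K/W
Q = ΔT/R_total = 77/0.05582

Q ≈ 1380 W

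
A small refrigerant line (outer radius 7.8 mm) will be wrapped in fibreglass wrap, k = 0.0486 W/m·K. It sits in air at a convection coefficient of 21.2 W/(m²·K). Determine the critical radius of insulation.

r_cr ≈ 2.29 mm

For a cylinder r_cr = k/h = 0.0486/21.2
r_cr = 2.29 mm; since the bare radius (7.8 mm) is above r_cr, any added insulation will reduce heat loss.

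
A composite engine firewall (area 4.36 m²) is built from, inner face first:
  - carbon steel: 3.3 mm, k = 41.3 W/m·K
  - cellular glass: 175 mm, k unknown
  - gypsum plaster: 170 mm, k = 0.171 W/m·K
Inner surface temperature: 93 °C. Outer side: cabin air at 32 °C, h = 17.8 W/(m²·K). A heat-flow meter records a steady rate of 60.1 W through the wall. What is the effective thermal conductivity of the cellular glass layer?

k ≈ 0.0519 W/(m·K)

Series thermal resistances:
R_carbon steel = L/(kA) = 0.0033/(41.3×4.36) = 1.833×10^-5 K/W
R_gypsum plaster = L/(kA) = 0.17/(0.171×4.36) = 0.228 K/W
R_outer film = 1/(h_o·A) = 1/(17.8×4.36) = 0.01289 K/W
Sum of known resistances R_other = 0.2409 K/W
Total R = ΔT/Q = 61/60.1 = 1.015 K/W
R_cellular glass = R_total − R_other = 0.7741 K/W
k = L/(R·A) = 0.175/(0.7741×4.36)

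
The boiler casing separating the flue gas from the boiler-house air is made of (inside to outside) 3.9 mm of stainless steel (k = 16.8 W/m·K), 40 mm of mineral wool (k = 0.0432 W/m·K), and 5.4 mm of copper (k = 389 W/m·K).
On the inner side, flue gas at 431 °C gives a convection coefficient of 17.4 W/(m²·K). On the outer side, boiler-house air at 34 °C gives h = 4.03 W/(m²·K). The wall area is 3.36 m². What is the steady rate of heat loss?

Q ≈ 1080 W

Using the resistance-network approach (series):
R_inner film = 1/(h_i·A) = 1/(17.4×3.36) = 0.0171 K/W
R_stainless steel = L/(kA) = 0.0039/(16.8×3.36) = 6.909×10^-5 K/W
R_mineral wool = L/(kA) = 0.04/(0.0432×3.36) = 0.2756 K/W
R_copper = L/(kA) = 0.0054/(389×3.36) = 4.131×10^-6 K/W
R_outer film = 1/(h_o·A) = 1/(4.03×3.36) = 0.07385 K/W
R_total = 0.3666 K/W
Q = ΔT / R_total = 397 / 0.3666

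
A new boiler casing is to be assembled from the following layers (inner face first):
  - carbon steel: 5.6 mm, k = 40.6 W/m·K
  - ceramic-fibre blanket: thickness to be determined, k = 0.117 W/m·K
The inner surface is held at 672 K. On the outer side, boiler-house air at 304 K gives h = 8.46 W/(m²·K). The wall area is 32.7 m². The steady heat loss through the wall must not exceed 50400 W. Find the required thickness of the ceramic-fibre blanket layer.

Thermal resistances in series:
R_carbon steel = L/(kA) = 0.0056/(40.6×32.7) = 4.218×10^-6 K/W
R_outer film = 1/(h_o·A) = 1/(8.46×32.7) = 0.003615 K/W
Sum of the known resistances R_other = 0.003619 K/W
Required total resistance R_tot = ΔT/Q_allow = 368/50400 = 0.007302 K/W
R_ceramic-fibre blanket = R_tot − R_other = 0.003683 K/W
L = R·k·A = 0.003683×0.117×32.7

L ≈ 14.1 mm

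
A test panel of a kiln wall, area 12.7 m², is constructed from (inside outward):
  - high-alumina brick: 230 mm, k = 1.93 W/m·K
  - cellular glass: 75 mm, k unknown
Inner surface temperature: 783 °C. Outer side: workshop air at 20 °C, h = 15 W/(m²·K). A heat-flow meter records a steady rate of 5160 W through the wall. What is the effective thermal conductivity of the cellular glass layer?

k ≈ 0.0443 W/(m·K)

Using the resistance-network approach (series):
R_high-alumina brick = L/(kA) = 0.23/(1.93×12.7) = 0.009384 K/W
R_outer film = 1/(h_o·A) = 1/(15×12.7) = 0.005249 K/W
Sum of known resistances R_other = 0.01463 K/W
Total R = ΔT/Q = 763/5160 = 0.1479 K/W
R_cellular glass = R_total − R_other = 0.1332 K/W
k = L/(R·A) = 0.075/(0.1332×12.7)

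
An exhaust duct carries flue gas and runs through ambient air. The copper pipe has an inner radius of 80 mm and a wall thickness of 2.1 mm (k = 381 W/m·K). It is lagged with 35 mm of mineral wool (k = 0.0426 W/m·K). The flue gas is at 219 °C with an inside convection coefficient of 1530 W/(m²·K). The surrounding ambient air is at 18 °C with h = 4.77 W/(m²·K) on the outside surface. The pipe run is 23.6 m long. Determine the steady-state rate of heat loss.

Cylindrical conduction, so R = ln(r₂/r₁)/(2πkL) per layer, in series:
R_inner film = 1/(h_i·2πr₁L) = 1/(1530×2π×0.08×23.6) = 5.51×10^-5 K/W
R_copper pipe wall = ln(82.1/80)/(2π×381×23.6) = 4.586×10^-7 K/W
R_mineral wool = ln(117.1/82.1)/(2π×0.0426×23.6) = 0.05621 K/W
R_outer film = 1/(h_o·2πr_oL) = 1/(4.77×2π×0.1171×23.6) = 0.01207 K/W
R_total = 0.06834 K/W
Q = ΔT/R_total = 201/0.06834

Q ≈ 2940 W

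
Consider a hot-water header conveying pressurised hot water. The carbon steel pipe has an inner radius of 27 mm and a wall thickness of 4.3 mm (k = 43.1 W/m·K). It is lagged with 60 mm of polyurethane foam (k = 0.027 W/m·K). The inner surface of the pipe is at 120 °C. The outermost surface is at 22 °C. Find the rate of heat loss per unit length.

q′ ≈ 15.5 W/m

Per-layer cylindrical resistances, series-summed:
R_carbon steel pipe wall = ln(31.3/27)/(2π×43.1×1) = 5.457×10^-4 K/W
R_polyurethane foam = ln(91.3/31.3)/(2π×0.027×1) = 6.31 K/W
R_total = 6.311 K/W
Q = ΔT/R_total = 98/6.311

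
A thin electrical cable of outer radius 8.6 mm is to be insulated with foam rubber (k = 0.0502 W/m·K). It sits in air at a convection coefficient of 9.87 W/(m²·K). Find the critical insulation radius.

For a cylinder r_cr = k/h = 0.0502/9.87
r_cr = 5.09 mm; since the bare radius (8.6 mm) is above r_cr, any added insulation will reduce heat loss.

r_cr ≈ 5.09 mm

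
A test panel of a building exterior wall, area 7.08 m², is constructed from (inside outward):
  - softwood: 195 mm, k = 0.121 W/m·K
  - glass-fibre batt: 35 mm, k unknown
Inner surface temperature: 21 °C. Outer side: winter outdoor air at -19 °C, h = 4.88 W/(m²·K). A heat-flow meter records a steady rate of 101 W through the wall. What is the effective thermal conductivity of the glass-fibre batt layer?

k ≈ 0.0354 W/(m·K)

Thermal resistances in series:
R_softwood = L/(kA) = 0.195/(0.121×7.08) = 0.2276 K/W
R_outer film = 1/(h_o·A) = 1/(4.88×7.08) = 0.02894 K/W
Sum of known resistances R_other = 0.2566 K/W
Total R = ΔT/Q = 40/101 = 0.396 K/W
R_glass-fibre batt = R_total − R_other = 0.1395 K/W
k = L/(R·A) = 0.035/(0.1395×7.08)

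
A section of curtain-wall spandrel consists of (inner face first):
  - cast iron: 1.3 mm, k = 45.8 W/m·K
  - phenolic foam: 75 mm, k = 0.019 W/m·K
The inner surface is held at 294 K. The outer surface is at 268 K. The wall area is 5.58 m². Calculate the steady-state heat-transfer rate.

Series thermal resistances:
R_cast iron = L/(kA) = 0.0013/(45.8×5.58) = 5.087×10^-6 K/W
R_phenolic foam = L/(kA) = 0.075/(0.019×5.58) = 0.7074 K/W
R_total = 0.7074 K/W
Q = ΔT / R_total = 26 / 0.7074

Q ≈ 36.8 W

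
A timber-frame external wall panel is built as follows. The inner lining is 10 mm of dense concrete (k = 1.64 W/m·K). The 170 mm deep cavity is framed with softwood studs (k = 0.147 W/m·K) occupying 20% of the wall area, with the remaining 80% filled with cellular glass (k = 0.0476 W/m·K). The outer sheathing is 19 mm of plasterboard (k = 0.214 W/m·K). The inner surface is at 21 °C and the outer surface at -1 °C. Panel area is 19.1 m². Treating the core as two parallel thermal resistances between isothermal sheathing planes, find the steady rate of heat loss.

Q ≈ 161 W

Sheathing layers in series; stud and cavity paths in parallel between them.
R_inner = 0.01/(1.64×19.1) = 3.192×10^-4 K/W
R_stud  = 0.17/(0.147×0.2×19.1) = 0.3027 K/W
R_cav   = 0.17/(0.0476×0.8×19.1) = 0.2337 K/W
1/R_core = 1/R_stud + 1/R_cav → R_core = 0.1319 K/W
R_outer = 0.019/(0.214×19.1) = 0.004648 K/W
R_total = 0.1369 K/W
Q = ΔT/R_total = 22/0.1369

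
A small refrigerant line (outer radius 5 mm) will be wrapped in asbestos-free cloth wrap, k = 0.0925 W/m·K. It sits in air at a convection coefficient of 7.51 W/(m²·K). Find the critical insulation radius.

r_cr ≈ 12.3 mm

For a cylinder r_cr = k/h = 0.0925/7.51
r_cr = 12.3 mm; since the bare radius (5 mm) is below r_cr, adding a thin layer of insulation will *increase* heat loss.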